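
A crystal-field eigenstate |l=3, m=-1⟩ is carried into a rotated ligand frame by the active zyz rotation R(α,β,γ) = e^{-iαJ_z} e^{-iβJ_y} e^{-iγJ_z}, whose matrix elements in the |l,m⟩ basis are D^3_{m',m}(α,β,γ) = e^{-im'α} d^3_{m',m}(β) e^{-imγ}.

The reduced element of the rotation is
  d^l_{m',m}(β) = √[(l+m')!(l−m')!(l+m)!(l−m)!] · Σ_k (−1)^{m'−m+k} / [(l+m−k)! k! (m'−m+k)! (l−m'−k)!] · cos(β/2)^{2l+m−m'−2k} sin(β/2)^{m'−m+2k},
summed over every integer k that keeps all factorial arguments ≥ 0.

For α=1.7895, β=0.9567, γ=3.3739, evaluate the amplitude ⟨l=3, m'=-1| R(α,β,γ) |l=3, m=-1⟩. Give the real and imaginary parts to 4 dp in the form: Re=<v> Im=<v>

Split into d^3_{-1,-1}(β=0.9567) × two z-phases.
With c≡cos(β/2)=0.887756 and s≡sin(β/2)=0.460315, N=[2·24·2·24]^{1/2}=48.000000
Admissible k: 0..2 (factorial args all ≥0)
  k=0: (−1)^0·48.0000/(48)·0.8878^6·0.4603^0 = +0.489509
  k=1: (−1)^1·48.0000/(6)·0.8878^4·0.4603^2 = -1.052868
  k=2: (−1)^2·48.0000/(8)·0.8878^2·0.4603^4 = +0.212304
d^3_{-1,-1}(0.9567) = +0.489509 -1.052868 +0.212304 = -0.351055
Phases: e^{-i·(-1)·1.7895}=-0.216964+0.976180i, e^{-i·(-1)·3.3739}=-0.973138-0.230224i ⇒ D=-0.153016+0.315952i

Re=-0.1530 Im=0.3160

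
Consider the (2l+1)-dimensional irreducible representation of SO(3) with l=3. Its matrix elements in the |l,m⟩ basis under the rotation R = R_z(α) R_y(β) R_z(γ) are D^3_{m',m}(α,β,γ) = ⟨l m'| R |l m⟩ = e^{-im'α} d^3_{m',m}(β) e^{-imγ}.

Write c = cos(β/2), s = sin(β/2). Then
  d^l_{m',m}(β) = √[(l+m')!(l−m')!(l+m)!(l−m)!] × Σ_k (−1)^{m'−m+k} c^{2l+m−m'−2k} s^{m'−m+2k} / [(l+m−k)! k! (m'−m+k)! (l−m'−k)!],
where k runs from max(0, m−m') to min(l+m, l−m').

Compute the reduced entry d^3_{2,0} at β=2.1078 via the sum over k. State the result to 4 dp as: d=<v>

d^3_{2,0}(β=2.1078) via the finite sum:
Half-angle: c=0.494184, s=0.869357. N=√(120·1·6·6)=65.726707
The bounds max(0,m−m')=0 and min(l+m,l−m')=1 give 2 terms
  k=0: (−1)^2·65.7267/(12)·0.4942^4·0.8694^2 = +0.246895
  k=1: (−1)^3·65.7267/(12)·0.4942^2·0.8694^4 = -0.764067
d^3_{2,0}(2.1078) = +0.246895 -0.764067 = -0.517172

d=-0.5172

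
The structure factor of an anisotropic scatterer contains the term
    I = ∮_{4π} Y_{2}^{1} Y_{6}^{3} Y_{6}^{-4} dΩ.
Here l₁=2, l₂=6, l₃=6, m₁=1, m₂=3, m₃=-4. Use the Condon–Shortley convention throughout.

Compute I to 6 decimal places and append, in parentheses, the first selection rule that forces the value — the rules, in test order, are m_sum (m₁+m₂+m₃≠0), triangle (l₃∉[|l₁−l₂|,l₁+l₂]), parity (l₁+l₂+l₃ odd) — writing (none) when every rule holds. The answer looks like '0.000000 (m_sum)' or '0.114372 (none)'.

0.179515 (none)

Rules hold: Σm=0, L=14 even, 4≤6≤8.
N = 5·13·13 = 845
Δ = 2!·2!·10!/15! = 1/90090
Racah Σ t=0..2: t=0:+1/69120 t=1:−1/14400 t=2:+1/69120 = -7/172800
⇒ 3j(2 6 6; 0 0 0)² = 14/715, sgn -1
Racah Σ t=0..1: t=0:+1/725760 t=1:−1/161280 = -1/207360
⇒ 3j(2 6 6; 1 3 -4)² = 7/286, sgn -1
4πI² = N·(3j₀)²·(3jₘ)² = 49/121
I = +1·√(0.404959/4π) = 0.17951487
No selection rule forces the value: the integral is nonzero (none).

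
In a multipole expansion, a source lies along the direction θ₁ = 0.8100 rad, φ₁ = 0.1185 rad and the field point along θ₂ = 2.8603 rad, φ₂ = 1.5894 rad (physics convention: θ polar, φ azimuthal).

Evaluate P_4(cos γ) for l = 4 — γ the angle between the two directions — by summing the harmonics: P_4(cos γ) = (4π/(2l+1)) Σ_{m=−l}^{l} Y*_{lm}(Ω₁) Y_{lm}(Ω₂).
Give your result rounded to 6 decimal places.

-0.427457

Addition theorem: P_4(cos γ) = (4π/9) Σ_m Y*_{lm}(Ω₁) Y_{lm}(Ω₂), m = −4…4:
  [-4]  conj(Y_{4,-4})(Ω₁) = +0.108357+0.055588i ; Y_{4,-4}(Ω₂) = +0.002621-0.000195i ; Δ = +0.000295+0.000125i
  [-3]  conj(Y_{4,-3})(Ω₁) = +0.307408+0.114132i ; Y_{4,-3}(Ω₂) = -0.001435-0.025683i ; Δ = +0.002490-0.008059i
  [-2]  conj(Y_{4,-2})(Ω₁) = +0.397092+0.095913i ; Y_{4,-2}(Ω₂) = -0.140668+0.005236i ; Δ = -0.056360-0.011413i
  [-1]  conj(Y_{4,-1})(Ω₁) = +0.076915+0.009157i ; Y_{4,-1}(Ω₂) = +0.008122+0.436533i ; Δ = -0.003373+0.033650i
  [+0]  conj(Y_{4,0})(Ω₁) = -0.354571-0.000000i ; Y_{4,0}(Ω₂) = +0.542195+0.000000i ; Δ = -0.192247-0.000000i
  [+1]  conj(Y_{4,1})(Ω₁) = -0.076915+0.009157i ; Y_{4,1}(Ω₂) = -0.008122+0.436533i ; Δ = -0.003373-0.033650i
  [+2]  conj(Y_{4,2})(Ω₁) = +0.397092-0.095913i ; Y_{4,2}(Ω₂) = -0.140668-0.005236i ; Δ = -0.056360+0.011413i
  [+3]  conj(Y_{4,3})(Ω₁) = -0.307408+0.114132i ; Y_{4,3}(Ω₂) = +0.001435-0.025683i ; Δ = +0.002490+0.008059i
  [+4]  conj(Y_{4,4})(Ω₁) = +0.108357-0.055588i ; Y_{4,4}(Ω₂) = +0.002621+0.000195i ; Δ = +0.000295-0.000125i
Σ over m = -0.306143-0.000000i; ×(4π/9) → -0.427457-0.000000i. Real part: -0.427457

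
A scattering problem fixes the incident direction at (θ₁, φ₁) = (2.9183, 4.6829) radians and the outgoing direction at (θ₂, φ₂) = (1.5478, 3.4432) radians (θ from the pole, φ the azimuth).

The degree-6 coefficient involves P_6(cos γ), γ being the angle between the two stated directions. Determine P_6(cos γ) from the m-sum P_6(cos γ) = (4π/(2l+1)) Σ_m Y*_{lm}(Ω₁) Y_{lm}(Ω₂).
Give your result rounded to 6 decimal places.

Expand P_6 via completeness: Σ_{m} conj(Y_{6,m}) at Ω₁ times Y_{6,m} at Ω₂ —
  [-6]  conj(Y_{6,-6})(Ω₁) = -0.000056+0.000010i ; Y_{6,-6}(Ω₂) = -0.114108-0.468626i ; Δ = +0.000011+0.000025i
  [-5]  conj(Y_{6,-5})(Ω₁) = +0.000128+0.000860i ; Y_{6,-5}(Ω₂) = -0.002410+0.038353i ; Δ = -0.000033+0.000003i
  [-4]  conj(Y_{6,-4})(Ω₁) = +0.008060-0.000955i ; Y_{6,-4}(Ω₂) = -0.126269+0.331069i ; Δ = -0.000701+0.002789i
  [-3]  conj(Y_{6,-3})(Ω₁) = -0.004547-0.051259i ; Y_{6,-3}(Ω₂) = +0.027686-0.035236i ; Δ = -0.001932-0.001259i
  [-2]  conj(Y_{6,-2})(Ω₁) = -0.218830+0.012921i ; Y_{6,-2}(Ω₂) = +0.265525-0.182911i ; Δ = -0.055741+0.043457i
  [-1]  conj(Y_{6,-1})(Ω₁) = +0.016562+0.561476i ; Y_{6,-1}(Ω₂) = -0.045072+0.014022i ; Δ = -0.008619-0.025075i
  [+0]  conj(Y_{6,0})(Ω₁) = +0.549465-0.000000i ; Y_{6,0}(Ω₂) = -0.314322+0.000000i ; Δ = -0.172709+0.000000i
  [+1]  conj(Y_{6,1})(Ω₁) = -0.016562+0.561476i ; Y_{6,1}(Ω₂) = +0.045072+0.014022i ; Δ = -0.008619+0.025075i
  [+2]  conj(Y_{6,2})(Ω₁) = -0.218830-0.012921i ; Y_{6,2}(Ω₂) = +0.265525+0.182911i ; Δ = -0.055741-0.043457i
  [+3]  conj(Y_{6,3})(Ω₁) = +0.004547-0.051259i ; Y_{6,3}(Ω₂) = -0.027686-0.035236i ; Δ = -0.001932+0.001259i
  [+4]  conj(Y_{6,4})(Ω₁) = +0.008060+0.000955i ; Y_{6,4}(Ω₂) = -0.126269-0.331069i ; Δ = -0.000701-0.002789i
  [+5]  conj(Y_{6,5})(Ω₁) = -0.000128+0.000860i ; Y_{6,5}(Ω₂) = +0.002410+0.038353i ; Δ = -0.000033-0.000003i
  [+6]  conj(Y_{6,6})(Ω₁) = -0.000056-0.000010i ; Y_{6,6}(Ω₂) = -0.114108+0.468626i ; Δ = +0.000011-0.000025i
Σ over m = -0.306742-0.000000i; ×(4π/13) → -0.296510-0.000000i. Real part: -0.296510

-0.296510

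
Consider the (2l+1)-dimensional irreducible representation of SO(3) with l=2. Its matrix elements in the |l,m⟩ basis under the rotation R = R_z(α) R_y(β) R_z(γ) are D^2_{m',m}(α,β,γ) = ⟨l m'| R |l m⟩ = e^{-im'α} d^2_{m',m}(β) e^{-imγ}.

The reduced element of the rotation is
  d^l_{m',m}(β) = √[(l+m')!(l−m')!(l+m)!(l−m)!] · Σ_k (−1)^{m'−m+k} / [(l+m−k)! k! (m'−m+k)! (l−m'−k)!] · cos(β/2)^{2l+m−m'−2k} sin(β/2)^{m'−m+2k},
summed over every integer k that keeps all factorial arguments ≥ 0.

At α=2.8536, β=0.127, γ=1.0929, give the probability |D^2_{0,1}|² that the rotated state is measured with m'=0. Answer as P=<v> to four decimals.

First d^2_{0,1}(β=0.1270), then the phase factors e^{-i(0)α} and e^{-i(1)γ}:
With c≡cos(β/2)=0.997985 and s≡sin(β/2)=0.063457, N=[2·2·6·1]^{1/2}=4.898979
k: max(0,(1)−(0))=1 … min(2+(1),2−(0))=2
  k=1: (−1)^0·4.8990/(2)·0.9980^3·0.0635^1 = +0.154500
  k=2: (−1)^1·4.8990/(2)·0.9980^1·0.0635^3 = -0.000625
d^2_{0,1}(0.1270) = +0.154500 -0.000625 = +0.153875
|D^2_{0,1}|² = |d^2_{0,1}(β)|² = (+0.153875)² = 0.023678 (the z-rotation phases have unit modulus)

P=0.0237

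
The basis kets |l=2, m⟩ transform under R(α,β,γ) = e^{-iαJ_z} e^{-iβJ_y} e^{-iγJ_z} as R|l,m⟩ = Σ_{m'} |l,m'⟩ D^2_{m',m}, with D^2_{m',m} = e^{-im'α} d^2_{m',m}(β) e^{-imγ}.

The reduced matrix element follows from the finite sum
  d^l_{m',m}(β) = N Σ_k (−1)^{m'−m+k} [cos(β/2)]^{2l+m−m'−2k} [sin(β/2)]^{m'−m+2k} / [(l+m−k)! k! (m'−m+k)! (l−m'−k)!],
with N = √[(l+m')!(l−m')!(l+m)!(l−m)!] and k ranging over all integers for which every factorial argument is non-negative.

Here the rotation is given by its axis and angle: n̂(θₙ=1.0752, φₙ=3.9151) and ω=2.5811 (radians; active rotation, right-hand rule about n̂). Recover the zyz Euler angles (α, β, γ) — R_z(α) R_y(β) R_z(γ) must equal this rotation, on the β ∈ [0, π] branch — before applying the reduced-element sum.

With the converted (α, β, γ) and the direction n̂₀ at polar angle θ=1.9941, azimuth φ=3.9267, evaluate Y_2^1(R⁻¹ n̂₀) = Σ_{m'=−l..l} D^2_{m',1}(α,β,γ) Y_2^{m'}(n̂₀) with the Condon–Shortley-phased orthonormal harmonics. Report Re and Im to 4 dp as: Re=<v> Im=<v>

Re=0.3086 Im=-0.1067

Axis–angle → zyz. n̂ = (sinθₙcosφₙ, sinθₙsinφₙ, cosθₙ) = (-0.629384, -0.614591, +0.475556), ω = 2.5811.
R = I cosω + sinω [n̂]ₓ + (1−cosω) n̂n̂ᵀ gives
  R = [-0.115355, +0.461635, -0.879538; +0.967250, -0.149343, -0.205243; -0.226100, -0.874408, -0.429289]
β = atan2(√(R₁₃²+R₂₃²), R₃₃) = 2.014501; α = atan2(R₂₃, R₁₃) mod 2π = 3.370844; γ = atan2(R₃₂, −R₃₁) mod 2π = 4.965422
Need the full column D^2_{m',1} for m'=−2..2 at α=3.3708, β=2.0145, γ=4.9654.
cos(β/2)=0.534187, sin(β/2)=0.845366
d^2_{-2,1}: single k=3 term ⇒ +0.645443;  D = -0.131688+0.631867i
d^2_{-1,1}: k∈[2..3] ⇒ +0.611783 -0.510717 = +0.101067;  D = -0.002403-0.101038i
d^2_{0,1}: k∈[1..2] ⇒ +0.315646 -0.790504 = -0.474858;  D = -0.118876-0.459737i
d^2_{1,1}: k∈[0..1] ⇒ +0.081428 -0.611783 = -0.530356;  D = +0.245981+0.469862i
d^2_{2,1}: single k=0 term ⇒ -0.257724;  D = -0.168293-0.195190i
Y_2^{m'}(θ=1.9941,φ=3.9267) and Σ D·Y over m':
  (-0.1317+0.6319i)·(+0.0002-0.3211i)  (-0.0024-0.1010i)·(+0.2046-0.2045i)  (-0.1189-0.4597i)·(-0.1557+0.0000i)  (+0.2460+0.4699i)·(-0.2046-0.2045i)  (-0.1683-0.1952i)·(+0.0002+0.3211i)
Y_2^1(R⁻¹ n̂) = +0.308626-0.106727i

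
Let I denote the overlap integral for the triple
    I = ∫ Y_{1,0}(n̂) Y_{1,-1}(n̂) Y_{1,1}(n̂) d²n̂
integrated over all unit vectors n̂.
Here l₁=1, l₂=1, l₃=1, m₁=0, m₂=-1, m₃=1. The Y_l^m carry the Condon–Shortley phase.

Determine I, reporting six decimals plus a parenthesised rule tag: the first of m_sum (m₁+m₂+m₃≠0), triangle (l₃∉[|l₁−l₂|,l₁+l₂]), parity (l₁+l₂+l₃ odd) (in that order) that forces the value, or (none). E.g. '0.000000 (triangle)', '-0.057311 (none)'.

Σlᵢ=3 odd — θ-integrand is odd under cosθ→−cosθ; I=0

0.000000 (parity)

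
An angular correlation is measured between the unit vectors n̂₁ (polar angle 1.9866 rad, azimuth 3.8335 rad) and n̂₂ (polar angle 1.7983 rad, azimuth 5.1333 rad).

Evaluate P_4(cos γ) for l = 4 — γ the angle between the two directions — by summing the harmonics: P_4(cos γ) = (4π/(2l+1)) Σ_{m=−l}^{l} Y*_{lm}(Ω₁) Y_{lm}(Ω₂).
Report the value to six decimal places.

0.019107

Summing Y*_{l m}(θ₁,φ₁)·Y_{l m}(θ₂,φ₂) over m ∈ [−4, 4]; prefactor 4π/(2·4+1) = 1.396263:
  m=-4: Y*=(-0.288491, 0.113212)  Y=(-0.044892, -0.396118)  product (0.057796, 0.109194)
  m=-3: Y*=(-0.187229, 0.338743)  Y=(0.248755, 0.079152)  product (-0.073386, 0.069444)
  m=-2: Y*=(0.007394, 0.039084)  Y=(0.136180, -0.152485)  product (0.006967, 0.004195)
  m=-1: Y*=(-0.250091, -0.207212)  Y=(0.112299, 0.250854)  product (0.023895, -0.086006)
  m=+0: Y*=(-0.101869, -0.000000)  Y=(0.165495, 0.000000)  product (-0.016859, -0.000000)
  m=+1: Y*=(0.250091, -0.207212)  Y=(-0.112299, 0.250854)  product (0.023895, 0.086006)
  m=+2: Y*=(0.007394, -0.039084)  Y=(0.136180, 0.152485)  product (0.006967, -0.004195)
  m=+3: Y*=(0.187229, 0.338743)  Y=(-0.248755, 0.079152)  product (-0.073386, -0.069444)
  m=+4: Y*=(-0.288491, -0.113212)  Y=(-0.044892, 0.396118)  product (0.057796, -0.109194)
Accumulated sum (0.013685, 0.000000); after 4π/(2l+1) scaling, (0.019107, 0.000000) ⇒ P_4 = 0.019107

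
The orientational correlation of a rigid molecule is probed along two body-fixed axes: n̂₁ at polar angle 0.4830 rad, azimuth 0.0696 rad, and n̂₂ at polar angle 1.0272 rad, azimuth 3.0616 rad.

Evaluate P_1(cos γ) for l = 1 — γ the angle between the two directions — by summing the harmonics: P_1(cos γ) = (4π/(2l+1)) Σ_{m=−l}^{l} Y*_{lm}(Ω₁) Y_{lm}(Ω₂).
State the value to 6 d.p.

0.064998

Addition theorem: P_1(cos γ) = (4π/3) Σ_m Y*_{lm}(Ω₁) Y_{lm}(Ω₂), m = −1…1:
  m=-1: (0.16007 + 0.01116j) × (-0.29475 - 0.02363j) = -0.04692 - 0.00707j  (running Σ = -0.04692 - 0.00707j)
  m=0: (0.43271 + 0.00000j) × (0.25271 + 0.00000j) = 0.10935 + 0.00000j  (running Σ = 0.06243 - 0.00707j)
  m=1: (-0.16007 + 0.01116j) × (0.29475 - 0.02363j) = -0.04692 + 0.00707j  (running Σ = 0.01552 + 0.00000j)
Accumulated sum 0.01552 + 0.00000j; after 4π/(2l+1) scaling, 0.06500 + 0.00000j ⇒ P_1 = 0.064998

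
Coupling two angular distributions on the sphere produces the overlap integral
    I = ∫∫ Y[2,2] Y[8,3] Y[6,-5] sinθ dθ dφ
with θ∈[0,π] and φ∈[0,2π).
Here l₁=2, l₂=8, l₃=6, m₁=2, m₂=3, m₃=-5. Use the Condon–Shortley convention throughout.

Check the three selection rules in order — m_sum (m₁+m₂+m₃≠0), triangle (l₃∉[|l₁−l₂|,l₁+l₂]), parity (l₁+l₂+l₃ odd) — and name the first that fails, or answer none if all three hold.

none

azimuthal sum: 2 + 3 − 5 = 0  ✓
6 ≤ 6 ≤ 10 (triangle on l)  ✓
L = 2 + 8 + 6 = 16 (even)  ✓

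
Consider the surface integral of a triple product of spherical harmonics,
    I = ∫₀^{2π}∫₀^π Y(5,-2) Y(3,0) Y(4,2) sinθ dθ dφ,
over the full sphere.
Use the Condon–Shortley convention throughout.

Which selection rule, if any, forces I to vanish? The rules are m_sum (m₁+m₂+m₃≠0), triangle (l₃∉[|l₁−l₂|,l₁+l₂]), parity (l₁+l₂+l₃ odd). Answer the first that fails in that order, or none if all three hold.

Σmᵢ = 0  ✓
l₃∈[|l₁−l₂|,l₁+l₂]=[2,8], have l₃=4  ✓
Σlᵢ = 12 ⇒ even  ✓

none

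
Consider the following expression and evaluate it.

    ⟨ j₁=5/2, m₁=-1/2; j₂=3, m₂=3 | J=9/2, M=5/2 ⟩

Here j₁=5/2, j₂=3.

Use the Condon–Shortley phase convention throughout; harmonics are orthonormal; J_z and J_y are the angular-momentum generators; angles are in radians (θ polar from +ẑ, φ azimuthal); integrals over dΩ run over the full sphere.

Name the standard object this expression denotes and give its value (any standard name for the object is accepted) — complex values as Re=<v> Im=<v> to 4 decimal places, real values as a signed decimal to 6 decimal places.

This is a Clebsch–Gordan (vector-coupling) coefficient.
√[10·1!4!5!/11! · 2!3!6!0!7!2!] = √(691200/11)
  +(−1)^1/∏(1,0,2,5,2,0)! = -1/480  (running -1/480)
⟨..|..⟩ = √(691200/11)·(-1/480) = -0.522233

Clebsch–Gordan coefficient, −√(3/11) ≈ -0.522233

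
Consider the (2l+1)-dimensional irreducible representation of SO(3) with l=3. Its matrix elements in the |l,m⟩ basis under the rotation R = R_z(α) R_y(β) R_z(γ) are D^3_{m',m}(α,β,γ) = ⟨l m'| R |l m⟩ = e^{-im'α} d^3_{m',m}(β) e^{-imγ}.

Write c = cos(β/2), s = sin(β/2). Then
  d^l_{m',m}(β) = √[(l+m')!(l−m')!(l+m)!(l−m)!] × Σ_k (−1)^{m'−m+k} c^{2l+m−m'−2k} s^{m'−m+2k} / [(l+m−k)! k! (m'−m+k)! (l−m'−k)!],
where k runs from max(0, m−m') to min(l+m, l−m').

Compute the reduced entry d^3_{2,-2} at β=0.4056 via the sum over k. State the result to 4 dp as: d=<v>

d^3_{2,-2}(β=0.4056) via the finite sum:
With c≡cos(β/2)=0.979506 and s≡sin(β/2)=0.201413, N=[120·1·1·120]^{1/2}=120.000000
Admissible k: 0..1 (factorial args all ≥0)
  k=0: (−1)^4·120.0000/(24)·0.9795^2·0.2014^4 = +0.007895
  k=1: (−1)^5·120.0000/(120)·0.9795^0·0.2014^6 = -0.000067
d^3_{2,-2}(0.4056) = +0.007895 -0.000067 = +0.007828

d=0.0078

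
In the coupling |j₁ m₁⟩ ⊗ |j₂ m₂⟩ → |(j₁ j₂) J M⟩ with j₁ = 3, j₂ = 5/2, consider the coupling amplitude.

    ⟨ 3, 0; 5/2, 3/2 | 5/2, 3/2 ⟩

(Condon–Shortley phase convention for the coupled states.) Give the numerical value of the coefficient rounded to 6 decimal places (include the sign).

+√(7/30) ≈ +0.483046

j₁+j₂−J=3  J+j₁−j₂=3  J−j₁+j₂=2  j₁+j₂+J+1=9
(j₁±m₁, j₂±m₂, J±M) = (3,3,4,1,4,1)
P² = 864/35
sum k=2..3:
  [2] +1/8 = 1/8
  [3] −1/36 = -1/36
S = 7/72
C² = P²·S² = 7/30 ; C = +0.483046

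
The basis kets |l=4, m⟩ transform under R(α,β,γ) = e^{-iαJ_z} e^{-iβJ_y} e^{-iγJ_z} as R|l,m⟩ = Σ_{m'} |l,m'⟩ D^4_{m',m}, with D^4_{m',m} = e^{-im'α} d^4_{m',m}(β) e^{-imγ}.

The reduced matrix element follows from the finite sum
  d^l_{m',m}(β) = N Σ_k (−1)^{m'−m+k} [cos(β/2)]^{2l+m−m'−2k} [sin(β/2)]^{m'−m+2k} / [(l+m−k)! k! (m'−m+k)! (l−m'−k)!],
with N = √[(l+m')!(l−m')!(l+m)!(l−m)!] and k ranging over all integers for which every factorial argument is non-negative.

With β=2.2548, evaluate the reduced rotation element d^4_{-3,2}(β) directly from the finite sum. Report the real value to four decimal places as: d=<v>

d^4_{-3,2}(β=2.2548) via the finite sum:
c=cos(2.254800/2)=0.429010, s=sin(2.254800/2)=0.903300; N=√[1·5040·720·2]=2693.993318
k∈{5,6} keeps every argument non-negative
  k=5: (−1)^0·2693.9933/(240)·0.4290^3·0.9033^5 = +0.533024
  k=6: (−1)^1·2693.9933/(720)·0.4290^1·0.9033^7 = -0.787689
d^4_{-3,2}(2.2548) = +0.533024 -0.787689 = -0.254665

d=-0.2547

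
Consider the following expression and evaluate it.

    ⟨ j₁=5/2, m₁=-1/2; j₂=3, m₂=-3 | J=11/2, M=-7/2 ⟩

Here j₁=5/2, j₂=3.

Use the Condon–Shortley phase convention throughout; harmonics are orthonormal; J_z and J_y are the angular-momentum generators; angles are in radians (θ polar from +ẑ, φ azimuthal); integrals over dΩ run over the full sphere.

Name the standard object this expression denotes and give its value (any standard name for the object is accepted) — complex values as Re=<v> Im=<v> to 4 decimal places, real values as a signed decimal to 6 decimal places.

This is a Clebsch–Gordan (vector-coupling) coefficient.
√[12·0!5!6!/12! · 2!3!0!6!2!9!] = √(149299200/11)
  +(−1)^0/∏(0,0,3,0,2,6)! = 1/8640  (running 1/8640)
⟨..|..⟩ = √(149299200/11)·(1/8640) = +0.426401

Clebsch–Gordan coefficient, +√(2/11) ≈ +0.426401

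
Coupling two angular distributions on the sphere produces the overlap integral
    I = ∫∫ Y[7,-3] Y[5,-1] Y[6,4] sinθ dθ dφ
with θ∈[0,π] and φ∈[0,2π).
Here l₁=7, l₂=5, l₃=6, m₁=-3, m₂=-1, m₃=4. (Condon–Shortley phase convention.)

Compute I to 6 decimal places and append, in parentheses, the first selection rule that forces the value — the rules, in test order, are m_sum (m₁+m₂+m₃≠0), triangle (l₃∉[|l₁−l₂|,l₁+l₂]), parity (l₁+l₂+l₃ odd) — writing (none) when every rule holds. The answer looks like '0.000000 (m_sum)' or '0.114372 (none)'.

0.058141 (none)

m-sum 0 ✓  L=18 even ✓  2≤6≤12 ✓
Π(2lᵢ+1) = 15×11×13 = 2145
triangle coeff Δ(7,5,6) = 1/174594420
Σ_t [1,5]: t=1:−1/4147200 t=2:+1/207360 t=3:−1/82944 t=4:+1/207360 t=5:−1/4147200 = -1/345600
(3j)²=420/46189 [(7 5 6; 0 0 0)], sign=-1
Σ_t [2,4]: t=2:+1/7741440 t=3:−1/1088640 t=4:+1/1658880 = -13/69672960
(3j)²=325/149226 [(7 5 6; -3 -1 4)], sign=-1
⇒ 4πI² = 48750/1147619
I = (+1)√(48750/1147619/(4π)) = 0.05814114
No selection rule forces the value: the integral is nonzero (none).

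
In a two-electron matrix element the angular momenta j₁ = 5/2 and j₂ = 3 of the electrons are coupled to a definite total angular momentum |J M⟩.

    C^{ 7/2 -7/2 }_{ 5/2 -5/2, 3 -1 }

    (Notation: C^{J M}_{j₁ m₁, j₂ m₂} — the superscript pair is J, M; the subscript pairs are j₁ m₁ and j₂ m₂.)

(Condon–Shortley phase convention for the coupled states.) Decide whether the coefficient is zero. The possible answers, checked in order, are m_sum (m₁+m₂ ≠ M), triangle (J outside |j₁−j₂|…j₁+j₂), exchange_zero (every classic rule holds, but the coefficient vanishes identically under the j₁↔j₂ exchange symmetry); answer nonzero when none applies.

m-sum: m₁+m₂ = -5/2+(-1) = -7/2, M = -7/2  ✓
triangle: |j₁−j₂| = 1/2 ≤ J = 7/2 ≤ j₁+j₂ = 11/2  ✓
exchange: j₁≠j₂ or m₁≠m₂ — the exchange symmetry imposes no constraint here
value check: CG = +√(2/9) = +0.471405 ≠ 0

nonzero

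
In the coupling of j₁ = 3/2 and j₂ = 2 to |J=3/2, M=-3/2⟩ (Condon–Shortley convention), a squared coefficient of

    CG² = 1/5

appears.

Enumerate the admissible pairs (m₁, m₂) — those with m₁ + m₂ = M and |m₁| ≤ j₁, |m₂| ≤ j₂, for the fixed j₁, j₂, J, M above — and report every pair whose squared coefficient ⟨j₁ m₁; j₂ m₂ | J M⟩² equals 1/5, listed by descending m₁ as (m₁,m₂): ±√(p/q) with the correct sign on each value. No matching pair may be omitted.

Admissible pairs with m₁+m₂ = M = -3/2: (-3/2,0), (-1/2,-1), (1/2,-2)
  (m₁,m₂)=(1/2,-2): CG² = 2/5, CG = +√(2/5)
  (m₁,m₂)=(-1/2,-1): CG² = 2/5, CG = −√(2/5)
  (m₁,m₂)=(-3/2,0): CG² = 1/5, CG = +√(1/5)   ← matches the target
Pairs with CG² = 1/5: (-3/2,0): +√(1/5)

(-3/2,0): +√(1/5)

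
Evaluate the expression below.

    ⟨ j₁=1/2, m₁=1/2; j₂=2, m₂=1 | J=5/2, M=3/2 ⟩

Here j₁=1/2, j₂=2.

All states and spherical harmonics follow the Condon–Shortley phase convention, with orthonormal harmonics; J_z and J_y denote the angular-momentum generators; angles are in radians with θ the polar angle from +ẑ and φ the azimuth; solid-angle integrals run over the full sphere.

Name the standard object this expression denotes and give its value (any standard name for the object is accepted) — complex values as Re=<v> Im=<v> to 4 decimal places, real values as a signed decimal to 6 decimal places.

This is a Clebsch–Gordan (vector-coupling) coefficient.
triangle: 0!*1!*4!/6! = 24/720
(j±m)!: 1!*0!*3!*1!*4!*1! = 144
prefactor² = (2J+1)*Δ*N² = 144/5
  k=0: +1/(0!*0!*0!*3!*1!*1!) = 1/6
Σ = 1/6  ⇒  CG² = 144/5*(1/6)² = 4/5
CG = +√(4/5) = +0.894427

Clebsch–Gordan coefficient, +√(4/5) ≈ +0.894427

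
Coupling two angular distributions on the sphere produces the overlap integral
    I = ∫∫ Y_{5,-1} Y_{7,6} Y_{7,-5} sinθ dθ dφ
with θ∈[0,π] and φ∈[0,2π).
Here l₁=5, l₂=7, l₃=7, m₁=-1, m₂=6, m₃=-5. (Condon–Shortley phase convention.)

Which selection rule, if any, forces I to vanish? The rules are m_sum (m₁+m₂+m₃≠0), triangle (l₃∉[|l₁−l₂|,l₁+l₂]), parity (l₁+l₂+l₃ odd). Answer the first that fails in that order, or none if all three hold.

m₁+m₂+m₃ = -1 + 6 − 5 = 0  ✓
triangle: |5−7|=2 ≤ l₃=7 ≤ 5+7=12  ✓
parity: l₁+l₂+l₃ = 19 is odd  ✗

parity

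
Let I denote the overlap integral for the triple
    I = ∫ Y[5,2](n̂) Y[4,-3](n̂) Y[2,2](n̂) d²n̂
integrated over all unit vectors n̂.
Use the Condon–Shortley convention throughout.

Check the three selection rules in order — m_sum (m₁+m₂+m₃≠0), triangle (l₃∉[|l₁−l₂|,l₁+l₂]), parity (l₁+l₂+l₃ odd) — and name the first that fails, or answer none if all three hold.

m_sum

m₁+m₂+m₃ = 2 − 3 + 2 = 1  ✗
triangle: |5−4|=1 ≤ l₃=2 ≤ 5+4=9
parity: l₁+l₂+l₃ = 11 is odd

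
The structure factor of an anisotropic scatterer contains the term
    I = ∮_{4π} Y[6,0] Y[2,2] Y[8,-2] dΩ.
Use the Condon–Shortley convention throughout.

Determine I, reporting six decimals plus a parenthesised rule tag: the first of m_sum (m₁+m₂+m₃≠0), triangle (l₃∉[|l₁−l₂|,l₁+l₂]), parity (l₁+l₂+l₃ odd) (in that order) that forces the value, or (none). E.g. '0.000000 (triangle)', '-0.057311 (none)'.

0.122977 (none)

m-sum 0 ✓  L=16 even ✓  4≤8≤8 ✓
Π(2lᵢ+1) = 13×5×17 = 1105
triangle coeff Δ(6,2,8) = 1/30940
Σ_t [0,0]: t=0:+1/2073600 = 1/2073600
(3j)²=28/1105 [(6 2 8; 0 0 0)], sign=+1
Σ_t [0,0]: t=0:+1/12441600 = 1/12441600
(3j)²=3/442 [(6 2 8; 0 2 -2)], sign=+1
⇒ 4πI² = 42/221
I = (+1)√(42/221/(4π)) = 0.12297691
No selection rule forces the value: the integral is nonzero (none).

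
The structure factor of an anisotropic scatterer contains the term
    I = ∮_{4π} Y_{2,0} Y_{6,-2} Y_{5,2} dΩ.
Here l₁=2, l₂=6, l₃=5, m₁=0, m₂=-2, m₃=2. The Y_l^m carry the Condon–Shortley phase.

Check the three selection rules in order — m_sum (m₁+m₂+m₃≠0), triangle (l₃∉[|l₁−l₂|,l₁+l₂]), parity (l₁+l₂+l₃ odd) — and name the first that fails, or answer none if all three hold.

parity

Σmᵢ = 0  ✓
l₃∈[|l₁−l₂|,l₁+l₂]=[4,8], have l₃=5  ✓
Σlᵢ = 13 ⇒ odd  ✗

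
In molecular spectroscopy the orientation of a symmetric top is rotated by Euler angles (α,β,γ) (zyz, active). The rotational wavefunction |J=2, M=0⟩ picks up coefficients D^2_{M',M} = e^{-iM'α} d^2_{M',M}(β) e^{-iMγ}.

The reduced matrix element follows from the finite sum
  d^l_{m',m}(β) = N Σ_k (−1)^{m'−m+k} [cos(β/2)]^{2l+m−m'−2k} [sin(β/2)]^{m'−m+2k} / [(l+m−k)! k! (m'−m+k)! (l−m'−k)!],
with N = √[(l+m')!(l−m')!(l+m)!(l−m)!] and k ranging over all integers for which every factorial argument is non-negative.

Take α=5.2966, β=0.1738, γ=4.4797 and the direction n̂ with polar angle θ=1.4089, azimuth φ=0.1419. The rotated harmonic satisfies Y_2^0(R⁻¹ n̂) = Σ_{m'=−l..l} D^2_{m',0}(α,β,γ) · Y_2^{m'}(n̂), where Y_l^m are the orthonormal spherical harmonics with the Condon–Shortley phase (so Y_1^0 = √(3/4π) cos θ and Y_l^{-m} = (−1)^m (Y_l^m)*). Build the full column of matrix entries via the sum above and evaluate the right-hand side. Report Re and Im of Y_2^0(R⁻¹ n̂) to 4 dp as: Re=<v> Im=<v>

Need the full column D^2_{m',0} for m'=−2..2 at α=5.2966, β=0.1738, γ=4.4797.
cos(β/2)=0.996227, sin(β/2)=0.086791
d^2_{-2,0}: single k=2 term ⇒ +0.018312;  D = -0.007171-0.016850i
d^2_{-1,0}: k∈[1..2] ⇒ +0.210195 -0.001595 = +0.208600;  D = +0.115052-0.174003i
d^2_{0,0}: k∈[0..2] ⇒ +0.984991 -0.029904 +0.000057 = +0.955145;  D = +0.955145+0.000000i
d^2_{1,0}: k∈[0..1] ⇒ -0.210195 +0.001595 = -0.208600;  D = -0.115052-0.174003i
d^2_{2,0}: single k=0 term ⇒ +0.018312;  D = -0.007171+0.016850i
Y_2^{m'}(θ=1.4089,φ=0.1419) and Σ D·Y over m':
  (-0.0072-0.0168i)·(+0.3612-0.1053i)  (+0.1151-0.1740i)·(+0.1217-0.0174i)  (+0.9551+0.0000i)·(-0.2908+0.0000i)  (-0.1151-0.1740i)·(-0.1217-0.0174i)  (-0.0072+0.0168i)·(+0.3612+0.1053i)
Y_2^0(R⁻¹ n̂) = -0.264547-0.000000i

Re=-0.2645 Im=0.0000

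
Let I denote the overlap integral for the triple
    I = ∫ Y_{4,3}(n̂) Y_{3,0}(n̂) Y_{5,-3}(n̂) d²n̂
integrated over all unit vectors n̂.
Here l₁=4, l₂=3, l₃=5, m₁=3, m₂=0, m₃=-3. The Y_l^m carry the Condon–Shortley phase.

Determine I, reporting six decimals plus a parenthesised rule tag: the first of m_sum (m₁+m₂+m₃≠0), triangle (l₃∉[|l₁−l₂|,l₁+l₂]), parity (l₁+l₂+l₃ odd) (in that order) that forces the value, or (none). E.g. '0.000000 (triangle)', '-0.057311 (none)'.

0.103862 (none)

m-sum 0 ✓  L=12 even ✓  1≤5≤7 ✓
Π(2lᵢ+1) = 9×7×11 = 693
triangle coeff Δ(4,3,5) = 1/180180
Σ_t [0,2]: t=0:+1/576 t=1:−1/144 t=2:+1/576 = -1/288
(3j)²=20/1001 [(4 3 5; 0 0 0)], sign=+1
Σ_t [0,1]: t=0:+1/1440 t=1:−1/2880 = 1/2880
(3j)²=7/715 [(4 3 5; 3 0 -3)], sign=+1
⇒ 4πI² = 252/1859
I = (+1)√(252/1859/(4π)) = 0.10386175
No selection rule forces the value: the integral is nonzero (none).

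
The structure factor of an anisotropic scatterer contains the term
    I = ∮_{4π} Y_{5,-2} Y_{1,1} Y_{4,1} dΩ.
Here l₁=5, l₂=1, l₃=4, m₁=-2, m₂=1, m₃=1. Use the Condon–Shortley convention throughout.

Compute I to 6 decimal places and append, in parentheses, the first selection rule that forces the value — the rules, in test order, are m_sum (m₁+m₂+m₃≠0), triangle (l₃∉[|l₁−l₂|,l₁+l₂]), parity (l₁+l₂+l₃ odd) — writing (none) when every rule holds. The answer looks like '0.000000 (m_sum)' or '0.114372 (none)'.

0.225034 (none)

Checks pass: Σm=0; 10 even; l₃=4∈[4,6].
(2·5+1)(2·1+1)(2·4+1) = 297
Δ: 2! 8! 0! / 11! → 1/495
sum: t=1:−1/576 = -1/576
3j²(5 1 4; 0 0 0) = Δ·Π!·Σ² = 5/99  (sign -1)
sum: t=2:+1/1440 = 1/1440
3j²(5 1 4; -2 1 1) = Δ·Π!·Σ² = 7/165  (sign -1)
combine: 4πI² = 297·5/99·7/165 = 7/11
take √, sign +1: I = 0.22503380
No selection rule forces the value: the integral is nonzero (none).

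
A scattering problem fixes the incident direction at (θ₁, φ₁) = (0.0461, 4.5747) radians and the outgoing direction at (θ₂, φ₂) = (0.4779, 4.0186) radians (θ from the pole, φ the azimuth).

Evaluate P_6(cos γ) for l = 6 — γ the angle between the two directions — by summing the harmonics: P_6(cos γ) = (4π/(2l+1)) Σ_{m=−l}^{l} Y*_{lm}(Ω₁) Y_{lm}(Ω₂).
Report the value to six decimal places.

Expand P_6 via completeness: Σ_{m} conj(Y_{6,m}) at Ω₁ times Y_{6,m} at Ω₂ —
  m=-6: Y*=(-0.000000, 0.000000)  Y=(0.002388, 0.003898)  product (-0.000000, -0.000000)
  m=-5: Y*=(-0.000000, -0.000000)  Y=(0.009832, -0.028953)  product (-0.000000, 0.000000)
  m=-4: Y*=(0.000014, -0.000008)  Y=(-0.114356, 0.043886)  product (-0.000001, 0.000002)
  m=-3: Y*=(0.000204, 0.000465)  Y=(0.278517, 0.155999)  product (-0.000016, 0.000161)
  m=-2: Y*=(-0.010582, 0.002990)  Y=(-0.091922, -0.496078)  product (0.002456, 0.004975)
  m=-1: Y*=(-0.020626, -0.148852)  Y=(-0.200289, 0.240812)  product (0.039976, 0.024847)
  m=+0: Y*=(0.994535, -0.000000)  Y=(-0.305739, 0.000000)  product (-0.304068, 0.000000)
  m=+1: Y*=(0.020626, -0.148852)  Y=(0.200289, 0.240812)  product (0.039976, -0.024847)
  m=+2: Y*=(-0.010582, -0.002990)  Y=(-0.091922, 0.496078)  product (0.002456, -0.004975)
  m=+3: Y*=(-0.000204, 0.000465)  Y=(-0.278517, 0.155999)  product (-0.000016, -0.000161)
  m=+4: Y*=(0.000014, 0.000008)  Y=(-0.114356, -0.043886)  product (-0.000001, -0.000002)
  m=+5: Y*=(0.000000, -0.000000)  Y=(-0.009832, -0.028953)  product (-0.000000, -0.000000)
  m=+6: Y*=(-0.000000, -0.000000)  Y=(0.002388, -0.003898)  product (-0.000000, 0.000000)
Total Σ_m = (-0.219237, -0.000000). Multiply by 0.966644: (-0.211924, -0.000000). P_6(cos γ) = -0.211924

-0.211924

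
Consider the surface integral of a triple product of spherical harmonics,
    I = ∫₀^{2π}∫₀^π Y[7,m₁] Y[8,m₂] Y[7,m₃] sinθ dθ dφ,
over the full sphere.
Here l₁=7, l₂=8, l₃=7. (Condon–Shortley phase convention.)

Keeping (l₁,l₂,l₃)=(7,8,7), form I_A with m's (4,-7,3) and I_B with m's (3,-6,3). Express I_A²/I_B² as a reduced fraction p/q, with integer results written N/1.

l's match ⇒ only the (l;m) 3-j factors differ between A and B.
A: triangle coeff Δ(7,8,7) = 1/22086194130; Σ_t [0,1]: t=0:+1/7315660800 t=1:−1/9754214400 = 1/29262643200; (3j)²=75/52003 [(7 8 7; 4 -7 3)], sign=+1
B: triangle coeff Δ(7,8,7) = 1/22086194130; Σ_t [0,2]: t=0:+1/2786918400 t=1:−1/914457600 t=2:+1/2786918400 = -11/29262643200; (3j)²=440/52003 [(7 8 7; 3 -6 3)], sign=-1
I_A²/I_B² = (75/52003)/(440/52003) = 15/88

15/88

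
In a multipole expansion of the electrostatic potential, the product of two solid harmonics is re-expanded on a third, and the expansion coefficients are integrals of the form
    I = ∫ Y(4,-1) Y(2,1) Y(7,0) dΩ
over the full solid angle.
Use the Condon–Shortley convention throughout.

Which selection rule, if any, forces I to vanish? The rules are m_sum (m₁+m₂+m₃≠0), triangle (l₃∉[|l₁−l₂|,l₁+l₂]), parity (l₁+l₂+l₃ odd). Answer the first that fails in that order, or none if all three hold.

m₁+m₂+m₃ = -1 + 1 + 0 = 0  ✓
triangle: need |l₁−l₂| ≤ l₃ ≤ l₁+l₂ = [2,6]; l₃=7 is outside  ✗
parity: l₁+l₂+l₃ = 13 is odd

triangle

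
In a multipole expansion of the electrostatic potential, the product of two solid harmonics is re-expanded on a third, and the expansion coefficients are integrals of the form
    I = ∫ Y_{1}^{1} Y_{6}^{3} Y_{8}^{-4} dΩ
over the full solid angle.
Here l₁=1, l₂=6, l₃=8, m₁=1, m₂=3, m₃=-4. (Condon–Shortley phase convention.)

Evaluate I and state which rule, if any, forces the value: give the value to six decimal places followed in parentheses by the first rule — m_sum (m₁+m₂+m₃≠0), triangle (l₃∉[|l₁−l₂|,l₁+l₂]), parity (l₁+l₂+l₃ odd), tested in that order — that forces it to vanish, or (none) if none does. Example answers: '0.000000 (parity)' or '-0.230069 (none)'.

0.000000 (triangle)

triangle: need 5≤l₃≤7, have 8; I=0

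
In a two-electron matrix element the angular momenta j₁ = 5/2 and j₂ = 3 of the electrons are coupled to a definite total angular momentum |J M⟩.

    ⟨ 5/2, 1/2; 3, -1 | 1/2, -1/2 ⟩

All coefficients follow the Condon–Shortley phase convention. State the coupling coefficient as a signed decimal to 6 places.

√[2·5!0!1!/7! · 3!2!2!4!0!1!] = √(192/7)
  +(−1)^2/∏(2,3,0,0,0,1)! = 1/12  (running 1/12)
⟨..|..⟩ = √(192/7)·(1/12) = +0.436436

+0.436436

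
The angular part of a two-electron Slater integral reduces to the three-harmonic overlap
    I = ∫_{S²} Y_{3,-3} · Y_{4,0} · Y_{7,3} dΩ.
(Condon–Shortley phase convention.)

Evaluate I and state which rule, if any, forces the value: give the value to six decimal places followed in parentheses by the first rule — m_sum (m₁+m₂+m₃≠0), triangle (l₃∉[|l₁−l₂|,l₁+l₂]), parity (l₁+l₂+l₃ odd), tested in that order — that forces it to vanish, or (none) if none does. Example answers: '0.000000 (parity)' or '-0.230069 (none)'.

-0.097643 (none)

Rules hold: Σm=0, L=14 even, 1≤7≤7.
N = 7·9·15 = 945
Δ = 0!·6!·8!/15! = 1/45045
Racah Σ t=0..0: t=0:+1/20736 = 1/20736
⇒ 3j(3 4 7; 0 0 0)² = 35/1287, sgn -1
Racah Σ t=0..0: t=0:+1/414720 = 1/414720
⇒ 3j(3 4 7; -3 0 3)² = 2/429, sgn +1
4πI² = N·(3j₀)²·(3jₘ)² = 2450/20449
I = -1·√(0.11981/4π) = -0.09764322
No selection rule forces the value: the integral is nonzero (none).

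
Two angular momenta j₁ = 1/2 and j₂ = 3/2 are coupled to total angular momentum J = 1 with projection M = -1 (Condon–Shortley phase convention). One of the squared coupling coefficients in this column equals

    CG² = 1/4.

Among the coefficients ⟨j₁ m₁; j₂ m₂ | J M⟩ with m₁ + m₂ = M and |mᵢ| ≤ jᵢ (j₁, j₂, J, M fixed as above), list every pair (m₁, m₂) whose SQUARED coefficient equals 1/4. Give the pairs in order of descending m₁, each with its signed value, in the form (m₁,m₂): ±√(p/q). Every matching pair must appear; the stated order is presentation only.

(-1/2,-1/2): −√(1/4)

Admissible pairs with m₁+m₂ = M = -1: (-1/2,-1/2), (1/2,-3/2)
  (m₁,m₂)=(1/2,-3/2): CG² = 3/4, CG = +√(3/4)
  (m₁,m₂)=(-1/2,-1/2): CG² = 1/4, CG = −√(1/4)   ← matches the target
Pairs with CG² = 1/4: (-1/2,-1/2): −√(1/4)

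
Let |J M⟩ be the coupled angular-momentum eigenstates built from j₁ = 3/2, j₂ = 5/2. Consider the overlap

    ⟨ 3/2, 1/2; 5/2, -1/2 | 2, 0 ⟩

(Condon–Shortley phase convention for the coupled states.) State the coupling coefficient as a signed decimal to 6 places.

j₁+j₂−J=2  J+j₁−j₂=1  J−j₁+j₂=3  j₁+j₂+J+1=7
(j₁±m₁, j₂±m₂, J±M) = (2,1,2,3,2,2)
P² = 8/7
sum k=0..1:
  [0] +1/4 = 1/4
  [1] −1/2 = -1/2
S = -1/4
C² = P²·S² = 1/14 ; C = -0.267261

−√(1/14) = -0.267261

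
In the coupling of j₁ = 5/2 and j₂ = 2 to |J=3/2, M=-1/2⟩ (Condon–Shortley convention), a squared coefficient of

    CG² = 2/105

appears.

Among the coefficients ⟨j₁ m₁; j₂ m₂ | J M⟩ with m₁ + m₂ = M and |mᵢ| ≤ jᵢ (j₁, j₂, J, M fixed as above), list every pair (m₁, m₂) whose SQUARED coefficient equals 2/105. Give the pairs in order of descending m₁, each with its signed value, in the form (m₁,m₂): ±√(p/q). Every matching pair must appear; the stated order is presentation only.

(-3/2,1): +√(2/105)

Admissible pairs with m₁+m₂ = M = -1/2: (-5/2,2), (-3/2,1), (-1/2,0), (1/2,-1), (3/2,-2)
  (m₁,m₂)=(3/2,-2): CG² = 32/105, CG = +√(32/105)
  (m₁,m₂)=(1/2,-1): CG² = 5/21, CG = −√(5/21)
  (m₁,m₂)=(-1/2,0): CG² = 2/35, CG = +√(2/35)
  (m₁,m₂)=(-3/2,1): CG² = 2/105, CG = +√(2/105)   ← matches the target
  (m₁,m₂)=(-5/2,2): CG² = 8/21, CG = −√(8/21)
Pairs with CG² = 2/105: (-3/2,1): +√(2/105)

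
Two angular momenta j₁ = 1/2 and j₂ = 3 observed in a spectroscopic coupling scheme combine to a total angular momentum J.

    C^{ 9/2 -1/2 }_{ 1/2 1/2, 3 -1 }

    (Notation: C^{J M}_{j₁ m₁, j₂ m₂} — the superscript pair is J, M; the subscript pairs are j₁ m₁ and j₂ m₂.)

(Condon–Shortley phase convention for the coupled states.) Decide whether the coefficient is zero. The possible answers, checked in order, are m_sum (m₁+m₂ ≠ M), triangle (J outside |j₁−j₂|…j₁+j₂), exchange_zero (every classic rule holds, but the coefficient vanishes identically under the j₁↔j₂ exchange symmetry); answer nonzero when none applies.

m-sum: m₁+m₂ = 1/2+(-1) = -1/2, M = -1/2  ✓
triangle: need |j₁−j₂| ≤ J ≤ j₁+j₂, i.e. J ∈ [5/2, 7/2]; J = 9/2 is outside ✗ ⇒ coefficient is 0

triangle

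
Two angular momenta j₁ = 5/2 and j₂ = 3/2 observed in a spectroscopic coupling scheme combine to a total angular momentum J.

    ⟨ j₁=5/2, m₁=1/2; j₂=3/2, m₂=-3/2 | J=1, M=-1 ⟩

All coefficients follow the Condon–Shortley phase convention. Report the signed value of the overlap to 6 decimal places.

√[3·3!2!0!/6! · 3!2!0!3!0!2!] = √(36/5)
  +(−1)^0/∏(0,3,2,0,0,0)! = 1/12  (running 1/12)
⟨..|..⟩ = √(36/5)·(1/12) = +0.223607

+√(1/20) = +0.223607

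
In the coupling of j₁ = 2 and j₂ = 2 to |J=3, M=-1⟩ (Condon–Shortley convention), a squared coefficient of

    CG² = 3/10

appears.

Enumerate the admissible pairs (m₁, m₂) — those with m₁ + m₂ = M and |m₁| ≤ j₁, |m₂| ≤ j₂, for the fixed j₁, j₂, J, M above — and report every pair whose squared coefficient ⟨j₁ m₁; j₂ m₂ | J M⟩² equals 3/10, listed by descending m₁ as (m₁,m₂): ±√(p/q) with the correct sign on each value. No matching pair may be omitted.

Admissible pairs with m₁+m₂ = M = -1: (-2,1), (-1,0), (0,-1), (1,-2)
  (m₁,m₂)=(1,-2): CG² = 3/10, CG = +√(3/10)   ← matches the target
  (m₁,m₂)=(0,-1): CG² = 1/5, CG = +√(1/5)
  (m₁,m₂)=(-1,0): CG² = 1/5, CG = −√(1/5)
  (m₁,m₂)=(-2,1): CG² = 3/10, CG = −√(3/10)   ← matches the target
Pairs with CG² = 3/10: (1,-2): +√(3/10); (-2,1): −√(3/10)

(1,-2): +√(3/10); (-2,1): −√(3/10)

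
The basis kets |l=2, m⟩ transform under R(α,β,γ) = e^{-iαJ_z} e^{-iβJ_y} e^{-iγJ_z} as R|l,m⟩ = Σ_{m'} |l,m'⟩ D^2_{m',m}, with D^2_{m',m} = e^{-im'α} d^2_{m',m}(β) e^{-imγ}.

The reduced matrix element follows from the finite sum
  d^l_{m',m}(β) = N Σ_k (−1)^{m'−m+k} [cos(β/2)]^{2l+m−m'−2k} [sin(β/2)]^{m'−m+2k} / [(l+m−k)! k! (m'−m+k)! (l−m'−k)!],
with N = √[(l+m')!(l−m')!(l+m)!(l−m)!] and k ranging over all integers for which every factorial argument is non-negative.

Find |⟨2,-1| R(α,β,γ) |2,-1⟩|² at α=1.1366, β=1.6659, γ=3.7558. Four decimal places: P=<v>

D^2_{-1,-1}(1.1366,1.6659,3.7558) = e^{-i·-1·1.1366}·d^2_{-1,-1}(1.6659)·e^{-i·-1·3.7558}. Compute d first:
With c≡cos(β/2)=0.672696 and s≡sin(β/2)=0.739919, N=[1·6·1·6]^{1/2}=6.000000
k∈{0,1} keeps every argument non-negative
  k=0: (−1)^0·6.0000/(6)·0.6727^4·0.7399^0 = +0.204774
  k=1: (−1)^1·6.0000/(2)·0.6727^2·0.7399^2 = -0.743237
d^2_{-1,-1}(1.6659) = +0.204774 -0.743237 = -0.538463
|D^2_{-1,-1}|² = |d^2_{-1,-1}(β)|² = (-0.538463)² = 0.289942 (the z-rotation phases have unit modulus)

P=0.2899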